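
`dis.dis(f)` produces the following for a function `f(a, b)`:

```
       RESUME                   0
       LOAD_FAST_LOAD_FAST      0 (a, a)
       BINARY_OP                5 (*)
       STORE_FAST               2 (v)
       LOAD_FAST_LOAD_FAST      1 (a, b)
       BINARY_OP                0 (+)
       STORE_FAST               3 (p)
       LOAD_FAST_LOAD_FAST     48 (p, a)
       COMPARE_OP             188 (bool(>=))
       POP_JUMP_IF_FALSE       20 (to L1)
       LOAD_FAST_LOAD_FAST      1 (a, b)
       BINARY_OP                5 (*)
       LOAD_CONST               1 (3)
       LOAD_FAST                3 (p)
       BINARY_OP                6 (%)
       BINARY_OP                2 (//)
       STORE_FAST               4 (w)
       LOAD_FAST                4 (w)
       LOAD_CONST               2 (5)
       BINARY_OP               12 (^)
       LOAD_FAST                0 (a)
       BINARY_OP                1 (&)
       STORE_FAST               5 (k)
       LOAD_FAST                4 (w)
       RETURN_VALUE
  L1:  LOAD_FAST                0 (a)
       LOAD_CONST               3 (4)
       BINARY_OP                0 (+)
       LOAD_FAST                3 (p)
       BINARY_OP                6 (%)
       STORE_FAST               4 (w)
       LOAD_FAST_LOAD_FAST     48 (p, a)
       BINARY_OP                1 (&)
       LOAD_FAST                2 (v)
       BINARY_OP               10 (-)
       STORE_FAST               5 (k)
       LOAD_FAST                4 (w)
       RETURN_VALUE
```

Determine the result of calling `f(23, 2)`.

15

LOAD_FAST_LOAD_FAST a,a → push 23,23. Stack: [23, 23]
BINARY_OP * → 23 * 23 = 529. Stack: [529]
STORE_FAST v → v=529. Stack: []
LOAD_FAST_LOAD_FAST a,b → push 23,2. Stack: [23, 2]
BINARY_OP + → 23 + 2 = 25. Stack: [25]
STORE_FAST p → p=25. Stack: []
LOAD_FAST_LOAD_FAST p,a → push 25,23. Stack: [25, 23]
COMPARE_OP bool(>=) → 25 vs 23 = True. Stack: [True]
POP_JUMP_IF_FALSE → pop True; no jump. Stack: []
LOAD_FAST_LOAD_FAST a,b → push 23,2. Stack: [23, 2]
BINARY_OP * → 23 * 2 = 46. Stack: [46]
LOAD_CONST → push 3. Stack: [46, 3]
LOAD_FAST p → push 25. Stack: [46, 3, 25]
BINARY_OP % → 3 % 25 = 3. Stack: [46, 3]
BINARY_OP // → 46 // 3 = 15. Stack: [15]
STORE_FAST w → w=15. Stack: []
LOAD_FAST w → push 15. Stack: [15]
LOAD_CONST → push 5. Stack: [15, 5]
BINARY_OP ^ → 15 ^ 5 = 10. Stack: [10]
LOAD_FAST a → push 23. Stack: [10, 23]
BINARY_OP & → 10 & 23 = 2. Stack: [2]
STORE_FAST k → k=2. Stack: []
LOAD_FAST w → push 15. Stack: [15]
RETURN_VALUE → return 15.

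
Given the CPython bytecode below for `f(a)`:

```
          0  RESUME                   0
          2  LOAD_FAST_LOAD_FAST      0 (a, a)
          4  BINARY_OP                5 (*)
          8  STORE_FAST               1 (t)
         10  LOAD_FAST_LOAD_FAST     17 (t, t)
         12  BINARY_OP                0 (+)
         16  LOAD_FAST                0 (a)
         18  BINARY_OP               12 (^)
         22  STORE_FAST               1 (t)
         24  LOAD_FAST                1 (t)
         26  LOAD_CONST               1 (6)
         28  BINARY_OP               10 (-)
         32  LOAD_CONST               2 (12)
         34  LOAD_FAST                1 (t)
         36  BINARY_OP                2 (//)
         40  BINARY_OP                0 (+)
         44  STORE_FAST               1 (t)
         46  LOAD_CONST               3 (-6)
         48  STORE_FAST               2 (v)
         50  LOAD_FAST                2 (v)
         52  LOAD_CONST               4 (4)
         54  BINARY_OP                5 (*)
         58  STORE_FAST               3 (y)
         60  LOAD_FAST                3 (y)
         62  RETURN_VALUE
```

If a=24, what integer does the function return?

LOAD_FAST_LOAD_FAST a,a → push 24,24. Stack: [24, 24]
BINARY_OP * → 24 * 24 = 576. Stack: [576]
STORE_FAST t → t=576. Stack: []
LOAD_FAST_LOAD_FAST t,t → push 576,576. Stack: [576, 576]
BINARY_OP + → 576 + 576 = 1152. Stack: [1152]
LOAD_FAST a → push 24. Stack: [1152, 24]
BINARY_OP ^ → 1152 ^ 24 = 1176. Stack: [1176]
STORE_FAST t → t=1176. Stack: []
LOAD_FAST t → push 1176. Stack: [1176]
LOAD_CONST → push 6. Stack: [1176, 6]
BINARY_OP - → 1176 - 6 = 1170. Stack: [1170]
LOAD_CONST → push 12. Stack: [1170, 12]
LOAD_FAST t → push 1176. Stack: [1170, 12, 1176]
BINARY_OP // → 12 // 1176 = 0. Stack: [1170, 0]
BINARY_OP + → 1170 + 0 = 1170. Stack: [1170]
STORE_FAST t → t=1170. Stack: []
LOAD_CONST → push -6. Stack: [-6]
STORE_FAST v → v=-6. Stack: []
LOAD_FAST v → push -6. Stack: [-6]
LOAD_CONST → push 4. Stack: [-6, 4]
BINARY_OP * → -6 * 4 = -24. Stack: [-24]
STORE_FAST y → y=-24. Stack: []
LOAD_FAST y → push -24. Stack: [-24]
RETURN_VALUE → return -24.

-24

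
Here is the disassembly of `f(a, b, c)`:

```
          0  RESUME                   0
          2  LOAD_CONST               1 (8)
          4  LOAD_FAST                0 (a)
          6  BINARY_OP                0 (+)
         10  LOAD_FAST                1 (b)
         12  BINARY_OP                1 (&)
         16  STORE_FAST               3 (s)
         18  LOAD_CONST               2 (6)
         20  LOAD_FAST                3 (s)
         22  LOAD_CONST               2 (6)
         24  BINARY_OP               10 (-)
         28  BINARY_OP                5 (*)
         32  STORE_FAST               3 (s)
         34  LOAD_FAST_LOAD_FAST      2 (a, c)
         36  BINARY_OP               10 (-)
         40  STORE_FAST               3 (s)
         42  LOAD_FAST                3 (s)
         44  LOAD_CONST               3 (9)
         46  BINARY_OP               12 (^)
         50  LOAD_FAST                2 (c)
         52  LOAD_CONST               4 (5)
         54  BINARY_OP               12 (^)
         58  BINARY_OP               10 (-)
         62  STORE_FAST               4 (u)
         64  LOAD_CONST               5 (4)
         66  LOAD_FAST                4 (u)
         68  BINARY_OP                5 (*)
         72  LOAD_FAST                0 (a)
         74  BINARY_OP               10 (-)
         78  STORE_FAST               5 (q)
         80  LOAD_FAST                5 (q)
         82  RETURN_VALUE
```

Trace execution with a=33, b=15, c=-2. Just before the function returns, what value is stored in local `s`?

LOAD_CONST → push 8. Stack: [8]
LOAD_FAST a → push 33. Stack: [8, 33]
BINARY_OP + → 8 + 33 = 41. Stack: [41]
LOAD_FAST b → push 15. Stack: [41, 15]
BINARY_OP & → 41 & 15 = 9. Stack: [9]
STORE_FAST s → s=9. Stack: []
LOAD_CONST → push 6. Stack: [6]
LOAD_FAST s → push 9. Stack: [6, 9]
LOAD_CONST → push 6. Stack: [6, 9, 6]
BINARY_OP - → 9 - 6 = 3. Stack: [6, 3]
BINARY_OP * → 6 * 3 = 18. Stack: [18]
STORE_FAST s → s=18. Stack: []
LOAD_FAST_LOAD_FAST a,c → push 33,-2. Stack: [33, -2]
BINARY_OP - → 33 - -2 = 35. Stack: [35]
STORE_FAST s → s=35. Stack: []
LOAD_FAST s → push 35. Stack: [35]
LOAD_CONST → push 9. Stack: [35, 9]
BINARY_OP ^ → 35 ^ 9 = 42. Stack: [42]
LOAD_FAST c → push -2. Stack: [42, -2]
LOAD_CONST → push 5. Stack: [42, -2, 5]
BINARY_OP ^ → -2 ^ 5 = -5. Stack: [42, -5]
BINARY_OP - → 42 - -5 = 47. Stack: [47]
STORE_FAST u → u=47. Stack: []
LOAD_CONST → push 4. Stack: [4]
LOAD_FAST u → push 47. Stack: [4, 47]
BINARY_OP * → 4 * 47 = 188. Stack: [188]
LOAD_FAST a → push 33. Stack: [188, 33]
BINARY_OP - → 188 - 33 = 155. Stack: [155]
STORE_FAST q → q=155. Stack: []
LOAD_FAST q → push 155. Stack: [155]
RETURN_VALUE → return 155.

35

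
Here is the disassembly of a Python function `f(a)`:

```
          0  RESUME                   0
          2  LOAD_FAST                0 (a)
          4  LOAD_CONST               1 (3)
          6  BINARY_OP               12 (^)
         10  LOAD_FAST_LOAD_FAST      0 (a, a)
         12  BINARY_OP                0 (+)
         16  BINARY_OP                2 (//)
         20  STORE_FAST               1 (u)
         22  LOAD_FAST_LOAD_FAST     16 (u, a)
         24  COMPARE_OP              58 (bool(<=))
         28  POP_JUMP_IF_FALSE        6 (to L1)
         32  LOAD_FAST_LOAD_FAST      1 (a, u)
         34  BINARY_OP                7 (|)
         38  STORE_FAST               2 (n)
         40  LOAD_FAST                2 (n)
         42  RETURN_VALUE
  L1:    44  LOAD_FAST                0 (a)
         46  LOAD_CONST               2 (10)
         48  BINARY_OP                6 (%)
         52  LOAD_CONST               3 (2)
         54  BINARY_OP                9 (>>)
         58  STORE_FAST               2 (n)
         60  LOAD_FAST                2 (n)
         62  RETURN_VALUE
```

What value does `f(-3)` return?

1

LOAD_FAST a → push -3. Stack: [-3]
LOAD_CONST → push 3. Stack: [-3, 3]
BINARY_OP ^ → -3 ^ 3 = -2. Stack: [-2]
LOAD_FAST_LOAD_FAST a,a → push -3,-3. Stack: [-2, -3, -3]
BINARY_OP + → -3 + -3 = -6. Stack: [-2, -6]
BINARY_OP // → -2 // -6 = 0. Stack: [0]
STORE_FAST u → u=0. Stack: []
LOAD_FAST_LOAD_FAST u,a → push 0,-3. Stack: [0, -3]
COMPARE_OP bool(<=) → 0 vs -3 = False. Stack: [False]
POP_JUMP_IF_FALSE → pop False; jump. Stack: []
LOAD_FAST a → push -3. Stack: [-3]
LOAD_CONST → push 10. Stack: [-3, 10]
BINARY_OP % → -3 % 10 = 7. Stack: [7]
LOAD_CONST → push 2. Stack: [7, 2]
BINARY_OP >> → 7 >> 2 = 1. Stack: [1]
STORE_FAST n → n=1. Stack: []
LOAD_FAST n → push 1. Stack: [1]
RETURN_VALUE → return 1.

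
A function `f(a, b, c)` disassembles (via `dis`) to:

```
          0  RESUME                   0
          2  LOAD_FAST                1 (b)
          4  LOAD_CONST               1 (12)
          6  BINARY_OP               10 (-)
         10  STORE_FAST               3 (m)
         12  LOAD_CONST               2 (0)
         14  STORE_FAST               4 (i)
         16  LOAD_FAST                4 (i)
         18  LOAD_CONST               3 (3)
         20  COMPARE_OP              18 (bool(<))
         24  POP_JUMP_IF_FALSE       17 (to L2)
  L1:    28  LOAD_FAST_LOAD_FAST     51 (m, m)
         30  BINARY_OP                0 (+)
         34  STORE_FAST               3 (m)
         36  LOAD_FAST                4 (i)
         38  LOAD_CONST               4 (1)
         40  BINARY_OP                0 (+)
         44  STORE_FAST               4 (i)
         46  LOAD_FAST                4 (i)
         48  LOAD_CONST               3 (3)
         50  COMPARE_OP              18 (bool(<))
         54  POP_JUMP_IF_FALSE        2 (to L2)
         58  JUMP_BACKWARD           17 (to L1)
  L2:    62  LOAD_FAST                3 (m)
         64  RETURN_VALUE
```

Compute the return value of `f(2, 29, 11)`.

LOAD_FAST b → push 29. Stack: [29]
LOAD_CONST → push 12. Stack: [29, 12]
BINARY_OP - → 29 - 12 = 17. Stack: [17]
STORE_FAST m → m=17. Stack: []
LOAD_CONST → push 0. Stack: [0]
STORE_FAST i → i=0. Stack: []
LOAD_FAST i → push 0. Stack: [0]
LOAD_CONST → push 3. Stack: [0, 3]
COMPARE_OP bool(<) → 0 vs 3 = True. Stack: [True]
POP_JUMP_IF_FALSE → pop True; no jump. Stack: []
LOAD_FAST_LOAD_FAST m,m → push 17,17. Stack: [17, 17]
BINARY_OP + → 17 + 17 = 34. Stack: [34]
STORE_FAST m → m=34. Stack: []
LOAD_FAST i → push 0. Stack: [0]
LOAD_CONST → push 1. Stack: [0, 1]
BINARY_OP + → 0 + 1 = 1. Stack: [1]
STORE_FAST i → i=1. Stack: []
LOAD_FAST i → push 1. Stack: [1]
LOAD_CONST → push 3. Stack: [1, 3]
COMPARE_OP bool(<) → 1 vs 3 = True. Stack: [True]
POP_JUMP_IF_FALSE → pop True; no jump. Stack: []
LOAD_FAST_LOAD_FAST m,m → push 34,34. Stack: [34, 34]
BINARY_OP + → 34 + 34 = 68. Stack: [68]
STORE_FAST m → m=68. Stack: []
LOAD_FAST i → push 1. Stack: [1]
LOAD_CONST → push 1. Stack: [1, 1]
BINARY_OP + → 1 + 1 = 2. Stack: [2]
STORE_FAST i → i=2. Stack: []
LOAD_FAST i → push 2. Stack: [2]
LOAD_CONST → push 3. Stack: [2, 3]
COMPARE_OP bool(<) → 2 vs 3 = True. Stack: [True]
POP_JUMP_IF_FALSE → pop True; no jump. Stack: []
LOAD_FAST_LOAD_FAST m,m → push 68,68. Stack: [68, 68]
BINARY_OP + → 68 + 68 = 136. Stack: [136]
STORE_FAST m → m=136. Stack: []
LOAD_FAST i → push 2. Stack: [2]
LOAD_CONST → push 1. Stack: [2, 1]
BINARY_OP + → 2 + 1 = 3. Stack: [3]
STORE_FAST i → i=3. Stack: []
LOAD_FAST i → push 3. Stack: [3]
LOAD_CONST → push 3. Stack: [3, 3]
COMPARE_OP bool(<) → 3 vs 3 = False. Stack: [False]
POP_JUMP_IF_FALSE → pop False; jump. Stack: []
LOAD_FAST m → push 136. Stack: [136]
RETURN_VALUE → return 136.

136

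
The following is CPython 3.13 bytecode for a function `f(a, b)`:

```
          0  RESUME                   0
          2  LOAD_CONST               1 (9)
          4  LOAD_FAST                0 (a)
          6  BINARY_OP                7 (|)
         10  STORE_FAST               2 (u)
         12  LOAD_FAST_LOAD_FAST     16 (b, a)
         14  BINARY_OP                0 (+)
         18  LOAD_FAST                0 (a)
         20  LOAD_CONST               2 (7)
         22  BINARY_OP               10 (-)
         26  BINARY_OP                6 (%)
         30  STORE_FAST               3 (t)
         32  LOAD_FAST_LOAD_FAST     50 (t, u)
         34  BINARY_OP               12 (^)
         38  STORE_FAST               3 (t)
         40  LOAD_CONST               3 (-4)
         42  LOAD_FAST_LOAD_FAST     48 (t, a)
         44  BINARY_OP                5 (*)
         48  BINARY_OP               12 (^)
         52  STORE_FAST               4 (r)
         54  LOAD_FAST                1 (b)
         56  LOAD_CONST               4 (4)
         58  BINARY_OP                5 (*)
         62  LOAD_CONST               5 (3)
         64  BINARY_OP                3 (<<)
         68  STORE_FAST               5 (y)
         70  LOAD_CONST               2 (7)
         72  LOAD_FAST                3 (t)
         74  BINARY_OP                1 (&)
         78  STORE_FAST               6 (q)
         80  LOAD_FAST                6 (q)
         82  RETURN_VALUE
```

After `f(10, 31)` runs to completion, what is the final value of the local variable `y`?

992

LOAD_CONST → push 9. Stack: [9]
LOAD_FAST a → push 10. Stack: [9, 10]
BINARY_OP | → 9 | 10 = 11. Stack: [11]
STORE_FAST u → u=11. Stack: []
LOAD_FAST_LOAD_FAST b,a → push 31,10. Stack: [31, 10]
BINARY_OP + → 31 + 10 = 41. Stack: [41]
LOAD_FAST a → push 10. Stack: [41, 10]
LOAD_CONST → push 7. Stack: [41, 10, 7]
BINARY_OP - → 10 - 7 = 3. Stack: [41, 3]
BINARY_OP % → 41 % 3 = 2. Stack: [2]
STORE_FAST t → t=2. Stack: []
LOAD_FAST_LOAD_FAST t,u → push 2,11. Stack: [2, 11]
BINARY_OP ^ → 2 ^ 11 = 9. Stack: [9]
STORE_FAST t → t=9. Stack: []
LOAD_CONST → push -4. Stack: [-4]
LOAD_FAST_LOAD_FAST t,a → push 9,10. Stack: [-4, 9, 10]
BINARY_OP * → 9 * 10 = 90. Stack: [-4, 90]
BINARY_OP ^ → -4 ^ 90 = -90. Stack: [-90]
STORE_FAST r → r=-90. Stack: []
LOAD_FAST b → push 31. Stack: [31]
LOAD_CONST → push 4. Stack: [31, 4]
BINARY_OP * → 31 * 4 = 124. Stack: [124]
LOAD_CONST → push 3. Stack: [124, 3]
BINARY_OP << → 124 << 3 = 992. Stack: [992]
STORE_FAST y → y=992. Stack: []
LOAD_CONST → push 7. Stack: [7]
LOAD_FAST t → push 9. Stack: [7, 9]
BINARY_OP & → 7 & 9 = 1. Stack: [1]
STORE_FAST q → q=1. Stack: []
LOAD_FAST q → push 1. Stack: [1]
RETURN_VALUE → return 1.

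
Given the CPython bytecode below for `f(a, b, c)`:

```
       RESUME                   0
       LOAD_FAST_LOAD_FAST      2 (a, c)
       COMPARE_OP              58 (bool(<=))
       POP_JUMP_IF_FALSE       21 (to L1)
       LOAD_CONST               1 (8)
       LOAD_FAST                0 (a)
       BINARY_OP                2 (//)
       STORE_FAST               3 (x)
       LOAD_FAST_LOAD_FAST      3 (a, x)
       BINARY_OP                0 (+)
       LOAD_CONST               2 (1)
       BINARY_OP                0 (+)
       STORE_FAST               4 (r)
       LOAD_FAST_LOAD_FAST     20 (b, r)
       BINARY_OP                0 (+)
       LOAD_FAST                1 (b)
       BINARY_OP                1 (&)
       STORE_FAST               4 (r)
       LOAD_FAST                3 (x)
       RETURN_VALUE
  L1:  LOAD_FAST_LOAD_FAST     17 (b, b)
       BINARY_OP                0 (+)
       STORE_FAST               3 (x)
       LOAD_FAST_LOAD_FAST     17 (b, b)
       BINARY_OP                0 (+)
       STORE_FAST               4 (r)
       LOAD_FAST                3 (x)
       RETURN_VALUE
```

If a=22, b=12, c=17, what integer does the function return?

LOAD_FAST_LOAD_FAST a,c → push 22,17. Stack: [22, 17]
COMPARE_OP bool(<=) → 22 vs 17 = False. Stack: [False]
POP_JUMP_IF_FALSE → pop False; jump. Stack: []
LOAD_FAST_LOAD_FAST b,b → push 12,12. Stack: [12, 12]
BINARY_OP + → 12 + 12 = 24. Stack: [24]
STORE_FAST x → x=24. Stack: []
LOAD_FAST_LOAD_FAST b,b → push 12,12. Stack: [12, 12]
BINARY_OP + → 12 + 12 = 24. Stack: [24]
STORE_FAST r → r=24. Stack: []
LOAD_FAST x → push 24. Stack: [24]
RETURN_VALUE → return 24.

24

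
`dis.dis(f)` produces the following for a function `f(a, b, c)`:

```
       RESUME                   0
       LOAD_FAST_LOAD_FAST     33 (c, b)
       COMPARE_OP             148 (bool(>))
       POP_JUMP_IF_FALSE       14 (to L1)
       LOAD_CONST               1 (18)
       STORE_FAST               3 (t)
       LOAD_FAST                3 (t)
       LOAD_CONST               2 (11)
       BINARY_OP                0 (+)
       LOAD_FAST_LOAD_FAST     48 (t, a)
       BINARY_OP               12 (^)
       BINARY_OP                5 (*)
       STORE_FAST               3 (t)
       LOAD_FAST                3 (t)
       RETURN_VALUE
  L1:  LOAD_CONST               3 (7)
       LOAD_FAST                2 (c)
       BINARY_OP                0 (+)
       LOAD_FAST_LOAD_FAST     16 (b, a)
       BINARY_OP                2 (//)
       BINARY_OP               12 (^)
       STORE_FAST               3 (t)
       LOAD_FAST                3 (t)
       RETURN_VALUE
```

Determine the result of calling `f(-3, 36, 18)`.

LOAD_FAST_LOAD_FAST c,b → push 18,36. Stack: [18, 36]
COMPARE_OP bool(>) → 18 vs 36 = False. Stack: [False]
POP_JUMP_IF_FALSE → pop False; jump. Stack: []
LOAD_CONST → push 7. Stack: [7]
LOAD_FAST c → push 18. Stack: [7, 18]
BINARY_OP + → 7 + 18 = 25. Stack: [25]
LOAD_FAST_LOAD_FAST b,a → push 36,-3. Stack: [25, 36, -3]
BINARY_OP // → 36 // -3 = -12. Stack: [25, -12]
BINARY_OP ^ → 25 ^ -12 = -19. Stack: [-19]
STORE_FAST t → t=-19. Stack: []
LOAD_FAST t → push -19. Stack: [-19]
RETURN_VALUE → return -19.

-19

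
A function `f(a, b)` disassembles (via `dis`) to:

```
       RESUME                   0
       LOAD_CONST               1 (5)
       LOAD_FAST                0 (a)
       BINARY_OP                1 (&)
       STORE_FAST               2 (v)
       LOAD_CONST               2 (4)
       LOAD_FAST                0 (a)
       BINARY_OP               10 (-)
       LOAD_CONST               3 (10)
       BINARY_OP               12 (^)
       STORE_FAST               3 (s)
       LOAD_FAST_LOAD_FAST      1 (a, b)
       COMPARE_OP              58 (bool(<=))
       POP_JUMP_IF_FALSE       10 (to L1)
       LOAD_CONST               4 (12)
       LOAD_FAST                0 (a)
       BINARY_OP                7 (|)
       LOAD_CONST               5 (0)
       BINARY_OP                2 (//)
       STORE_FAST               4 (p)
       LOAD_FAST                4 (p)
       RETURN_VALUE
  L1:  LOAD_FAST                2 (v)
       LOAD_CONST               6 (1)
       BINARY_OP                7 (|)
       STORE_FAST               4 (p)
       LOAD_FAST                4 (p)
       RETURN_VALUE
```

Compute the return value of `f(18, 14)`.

1

LOAD_CONST → push 5. Stack: [5]
LOAD_FAST a → push 18. Stack: [5, 18]
BINARY_OP & → 5 & 18 = 0. Stack: [0]
STORE_FAST v → v=0. Stack: []
LOAD_CONST → push 4. Stack: [4]
LOAD_FAST a → push 18. Stack: [4, 18]
BINARY_OP - → 4 - 18 = -14. Stack: [-14]
LOAD_CONST → push 10. Stack: [-14, 10]
BINARY_OP ^ → -14 ^ 10 = -8. Stack: [-8]
STORE_FAST s → s=-8. Stack: []
LOAD_FAST_LOAD_FAST a,b → push 18,14. Stack: [18, 14]
COMPARE_OP bool(<=) → 18 vs 14 = False. Stack: [False]
POP_JUMP_IF_FALSE → pop False; jump. Stack: []
LOAD_FAST v → push 0. Stack: [0]
LOAD_CONST → push 1. Stack: [0, 1]
BINARY_OP | → 0 | 1 = 1. Stack: [1]
STORE_FAST p → p=1. Stack: []
LOAD_FAST p → push 1. Stack: [1]
RETURN_VALUE → return 1.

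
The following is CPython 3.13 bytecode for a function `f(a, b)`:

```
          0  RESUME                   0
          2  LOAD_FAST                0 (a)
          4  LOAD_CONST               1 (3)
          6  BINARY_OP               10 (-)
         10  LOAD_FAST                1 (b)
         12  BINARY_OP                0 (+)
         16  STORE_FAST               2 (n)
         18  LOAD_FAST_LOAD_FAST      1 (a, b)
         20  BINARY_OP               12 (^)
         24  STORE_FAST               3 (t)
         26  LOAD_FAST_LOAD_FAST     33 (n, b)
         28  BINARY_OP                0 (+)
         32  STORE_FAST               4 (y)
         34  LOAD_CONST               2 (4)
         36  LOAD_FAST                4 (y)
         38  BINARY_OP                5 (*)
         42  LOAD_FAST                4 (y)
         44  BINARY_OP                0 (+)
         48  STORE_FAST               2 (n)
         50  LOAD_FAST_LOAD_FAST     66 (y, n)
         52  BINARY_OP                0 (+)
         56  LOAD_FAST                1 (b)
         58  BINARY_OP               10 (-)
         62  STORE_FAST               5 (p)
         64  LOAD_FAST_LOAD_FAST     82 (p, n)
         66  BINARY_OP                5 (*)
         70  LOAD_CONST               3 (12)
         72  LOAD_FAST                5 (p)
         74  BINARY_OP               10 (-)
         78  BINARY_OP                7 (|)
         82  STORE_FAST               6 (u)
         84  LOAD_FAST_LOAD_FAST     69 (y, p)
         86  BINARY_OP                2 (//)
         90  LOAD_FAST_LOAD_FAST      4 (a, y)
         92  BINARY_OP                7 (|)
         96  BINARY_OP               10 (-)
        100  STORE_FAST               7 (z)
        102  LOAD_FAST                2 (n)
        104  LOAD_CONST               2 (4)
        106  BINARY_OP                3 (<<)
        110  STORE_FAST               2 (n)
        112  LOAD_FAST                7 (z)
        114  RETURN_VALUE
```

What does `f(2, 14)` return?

LOAD_FAST a → push 2. Stack: [2]
LOAD_CONST → push 3. Stack: [2, 3]
BINARY_OP - → 2 - 3 = -1. Stack: [-1]
LOAD_FAST b → push 14. Stack: [-1, 14]
BINARY_OP + → -1 + 14 = 13. Stack: [13]
STORE_FAST n → n=13. Stack: []
LOAD_FAST_LOAD_FAST a,b → push 2,14. Stack: [2, 14]
BINARY_OP ^ → 2 ^ 14 = 12. Stack: [12]
STORE_FAST t → t=12. Stack: []
LOAD_FAST_LOAD_FAST n,b → push 13,14. Stack: [13, 14]
BINARY_OP + → 13 + 14 = 27. Stack: [27]
STORE_FAST y → y=27. Stack: []
LOAD_CONST → push 4. Stack: [4]
LOAD_FAST y → push 27. Stack: [4, 27]
BINARY_OP * → 4 * 27 = 108. Stack: [108]
LOAD_FAST y → push 27. Stack: [108, 27]
BINARY_OP + → 108 + 27 = 135. Stack: [135]
STORE_FAST n → n=135. Stack: []
LOAD_FAST_LOAD_FAST y,n → push 27,135. Stack: [27, 135]
BINARY_OP + → 27 + 135 = 162. Stack: [162]
LOAD_FAST b → push 14. Stack: [162, 14]
BINARY_OP - → 162 - 14 = 148. Stack: [148]
STORE_FAST p → p=148. Stack: []
LOAD_FAST_LOAD_FAST p,n → push 148,135. Stack: [148, 135]
BINARY_OP * → 148 * 135 = 19980. Stack: [19980]
LOAD_CONST → push 12. Stack: [19980, 12]
LOAD_FAST p → push 148. Stack: [19980, 12, 148]
BINARY_OP - → 12 - 148 = -136. Stack: [19980, -136]
BINARY_OP | → 19980 | -136 = -132. Stack: [-132]
STORE_FAST u → u=-132. Stack: []
LOAD_FAST_LOAD_FAST y,p → push 27,148. Stack: [27, 148]
BINARY_OP // → 27 // 148 = 0. Stack: [0]
LOAD_FAST_LOAD_FAST a,y → push 2,27. Stack: [0, 2, 27]
BINARY_OP | → 2 | 27 = 27. Stack: [0, 27]
BINARY_OP - → 0 - 27 = -27. Stack: [-27]
STORE_FAST z → z=-27. Stack: []
LOAD_FAST n → push 135. Stack: [135]
LOAD_CONST → push 4. Stack: [135, 4]
BINARY_OP << → 135 << 4 = 2160. Stack: [2160]
STORE_FAST n → n=2160. Stack: []
LOAD_FAST z → push -27. Stack: [-27]
RETURN_VALUE → return -27.

-27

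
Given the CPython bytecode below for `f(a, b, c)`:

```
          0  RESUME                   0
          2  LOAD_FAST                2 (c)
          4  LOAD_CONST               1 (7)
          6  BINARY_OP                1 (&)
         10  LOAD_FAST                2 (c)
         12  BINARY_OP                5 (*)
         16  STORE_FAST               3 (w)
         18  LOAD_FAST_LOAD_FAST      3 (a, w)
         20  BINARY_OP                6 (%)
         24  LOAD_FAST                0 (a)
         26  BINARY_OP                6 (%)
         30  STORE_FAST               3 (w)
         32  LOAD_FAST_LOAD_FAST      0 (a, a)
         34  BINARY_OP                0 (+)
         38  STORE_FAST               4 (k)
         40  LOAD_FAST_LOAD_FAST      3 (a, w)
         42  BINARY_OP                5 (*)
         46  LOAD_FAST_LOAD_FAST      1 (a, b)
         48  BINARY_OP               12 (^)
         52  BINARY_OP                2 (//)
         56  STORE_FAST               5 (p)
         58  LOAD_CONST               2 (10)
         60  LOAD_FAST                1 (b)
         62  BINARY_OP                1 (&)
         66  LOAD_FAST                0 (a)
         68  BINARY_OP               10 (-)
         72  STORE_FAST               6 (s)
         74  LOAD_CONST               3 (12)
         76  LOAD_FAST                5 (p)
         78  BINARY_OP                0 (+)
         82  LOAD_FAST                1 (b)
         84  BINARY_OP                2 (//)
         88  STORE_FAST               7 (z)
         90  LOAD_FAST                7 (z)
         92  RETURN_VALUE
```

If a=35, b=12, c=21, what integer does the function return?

LOAD_FAST c → push 21. Stack: [21]
LOAD_CONST → push 7. Stack: [21, 7]
BINARY_OP & → 21 & 7 = 5. Stack: [5]
LOAD_FAST c → push 21. Stack: [5, 21]
BINARY_OP * → 5 * 21 = 105. Stack: [105]
STORE_FAST w → w=105. Stack: []
LOAD_FAST_LOAD_FAST a,w → push 35,105. Stack: [35, 105]
BINARY_OP % → 35 % 105 = 35. Stack: [35]
LOAD_FAST a → push 35. Stack: [35, 35]
BINARY_OP % → 35 % 35 = 0. Stack: [0]
STORE_FAST w → w=0. Stack: []
LOAD_FAST_LOAD_FAST a,a → push 35,35. Stack: [35, 35]
BINARY_OP + → 35 + 35 = 70. Stack: [70]
STORE_FAST k → k=70. Stack: []
LOAD_FAST_LOAD_FAST a,w → push 35,0. Stack: [35, 0]
BINARY_OP * → 35 * 0 = 0. Stack: [0]
LOAD_FAST_LOAD_FAST a,b → push 35,12. Stack: [0, 35, 12]
BINARY_OP ^ → 35 ^ 12 = 47. Stack: [0, 47]
BINARY_OP // → 0 // 47 = 0. Stack: [0]
STORE_FAST p → p=0. Stack: []
LOAD_CONST → push 10. Stack: [10]
LOAD_FAST b → push 12. Stack: [10, 12]
BINARY_OP & → 10 & 12 = 8. Stack: [8]
LOAD_FAST a → push 35. Stack: [8, 35]
BINARY_OP - → 8 - 35 = -27. Stack: [-27]
STORE_FAST s → s=-27. Stack: []
LOAD_CONST → push 12. Stack: [12]
LOAD_FAST p → push 0. Stack: [12, 0]
BINARY_OP + → 12 + 0 = 12. Stack: [12]
LOAD_FAST b → push 12. Stack: [12, 12]
BINARY_OP // → 12 // 12 = 1. Stack: [1]
STORE_FAST z → z=1. Stack: []
LOAD_FAST z → push 1. Stack: [1]
RETURN_VALUE → return 1.

1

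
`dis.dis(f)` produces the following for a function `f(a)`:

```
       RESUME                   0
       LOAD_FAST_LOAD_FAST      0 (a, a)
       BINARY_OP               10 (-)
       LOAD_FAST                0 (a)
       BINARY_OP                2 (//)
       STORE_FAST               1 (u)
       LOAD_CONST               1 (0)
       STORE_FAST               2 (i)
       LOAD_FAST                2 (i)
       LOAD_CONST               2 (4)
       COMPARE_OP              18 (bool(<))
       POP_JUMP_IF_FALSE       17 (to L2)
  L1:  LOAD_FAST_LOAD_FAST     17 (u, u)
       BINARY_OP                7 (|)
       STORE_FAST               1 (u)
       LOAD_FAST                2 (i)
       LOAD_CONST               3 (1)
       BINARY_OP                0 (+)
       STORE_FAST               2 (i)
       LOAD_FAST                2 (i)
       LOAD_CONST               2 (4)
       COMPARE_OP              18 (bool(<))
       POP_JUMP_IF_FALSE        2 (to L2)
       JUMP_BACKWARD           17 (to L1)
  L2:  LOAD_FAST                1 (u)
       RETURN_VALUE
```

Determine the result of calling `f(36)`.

0

LOAD_FAST_LOAD_FAST a,a → push 36,36. Stack: [36, 36]
BINARY_OP - → 36 - 36 = 0. Stack: [0]
LOAD_FAST a → push 36. Stack: [0, 36]
BINARY_OP // → 0 // 36 = 0. Stack: [0]
STORE_FAST u → u=0. Stack: []
LOAD_CONST → push 0. Stack: [0]
STORE_FAST i → i=0. Stack: []
LOAD_FAST i → push 0. Stack: [0]
LOAD_CONST → push 4. Stack: [0, 4]
COMPARE_OP bool(<) → 0 vs 4 = True. Stack: [True]
POP_JUMP_IF_FALSE → pop True; no jump. Stack: []
LOAD_FAST_LOAD_FAST u,u → push 0,0. Stack: [0, 0]
BINARY_OP | → 0 | 0 = 0. Stack: [0]
STORE_FAST u → u=0. Stack: []
LOAD_FAST i → push 0. Stack: [0]
LOAD_CONST → push 1. Stack: [0, 1]
BINARY_OP + → 0 + 1 = 1. Stack: [1]
STORE_FAST i → i=1. Stack: []
LOAD_FAST i → push 1. Stack: [1]
LOAD_CONST → push 4. Stack: [1, 4]
COMPARE_OP bool(<) → 1 vs 4 = True. Stack: [True]
POP_JUMP_IF_FALSE → pop True; no jump. Stack: []
LOAD_FAST_LOAD_FAST u,u → push 0,0. Stack: [0, 0]
BINARY_OP | → 0 | 0 = 0. Stack: [0]
STORE_FAST u → u=0. Stack: []
LOAD_FAST i → push 1. Stack: [1]
LOAD_CONST → push 1. Stack: [1, 1]
BINARY_OP + → 1 + 1 = 2. Stack: [2]
STORE_FAST i → i=2. Stack: []
LOAD_FAST i → push 2. Stack: [2]
LOAD_CONST → push 4. Stack: [2, 4]
COMPARE_OP bool(<) → 2 vs 4 = True. Stack: [True]
POP_JUMP_IF_FALSE → pop True; no jump. Stack: []
LOAD_FAST_LOAD_FAST u,u → push 0,0. Stack: [0, 0]
BINARY_OP | → 0 | 0 = 0. Stack: [0]
STORE_FAST u → u=0. Stack: []
LOAD_FAST i → push 2. Stack: [2]
LOAD_CONST → push 1. Stack: [2, 1]
BINARY_OP + → 2 + 1 = 3. Stack: [3]
STORE_FAST i → i=3. Stack: []
LOAD_FAST i → push 3. Stack: [3]
LOAD_CONST → push 4. Stack: [3, 4]
COMPARE_OP bool(<) → 3 vs 4 = True. Stack: [True]
POP_JUMP_IF_FALSE → pop True; no jump. Stack: []
LOAD_FAST_LOAD_FAST u,u → push 0,0. Stack: [0, 0]
BINARY_OP | → 0 | 0 = 0. Stack: [0]
STORE_FAST u → u=0. Stack: []
LOAD_FAST i → push 3. Stack: [3]
LOAD_CONST → push 1. Stack: [3, 1]
BINARY_OP + → 3 + 1 = 4. Stack: [4]
STORE_FAST i → i=4. Stack: []
LOAD_FAST i → push 4. Stack: [4]
LOAD_CONST → push 4. Stack: [4, 4]
COMPARE_OP bool(<) → 4 vs 4 = False. Stack: [False]
POP_JUMP_IF_FALSE → pop False; jump. Stack: []
LOAD_FAST u → push 0. Stack: [0]
RETURN_VALUE → return 0.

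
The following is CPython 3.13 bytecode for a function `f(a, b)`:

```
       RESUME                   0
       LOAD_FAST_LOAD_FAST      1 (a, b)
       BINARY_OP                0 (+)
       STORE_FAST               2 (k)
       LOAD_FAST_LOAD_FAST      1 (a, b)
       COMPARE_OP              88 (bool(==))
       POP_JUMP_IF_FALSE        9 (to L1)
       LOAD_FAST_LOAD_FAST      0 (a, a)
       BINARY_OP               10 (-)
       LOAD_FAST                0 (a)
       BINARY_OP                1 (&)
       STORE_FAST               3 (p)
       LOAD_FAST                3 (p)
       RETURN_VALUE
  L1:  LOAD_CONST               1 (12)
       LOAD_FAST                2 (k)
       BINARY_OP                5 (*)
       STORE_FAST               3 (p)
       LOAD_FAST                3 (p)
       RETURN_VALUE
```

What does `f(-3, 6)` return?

LOAD_FAST_LOAD_FAST a,b → push -3,6. Stack: [-3, 6]
BINARY_OP + → -3 + 6 = 3. Stack: [3]
STORE_FAST k → k=3. Stack: []
LOAD_FAST_LOAD_FAST a,b → push -3,6. Stack: [-3, 6]
COMPARE_OP bool(==) → -3 vs 6 = False. Stack: [False]
POP_JUMP_IF_FALSE → pop False; jump. Stack: []
LOAD_CONST → push 12. Stack: [12]
LOAD_FAST k → push 3. Stack: [12, 3]
BINARY_OP * → 12 * 3 = 36. Stack: [36]
STORE_FAST p → p=36. Stack: []
LOAD_FAST p → push 36. Stack: [36]
RETURN_VALUE → return 36.

36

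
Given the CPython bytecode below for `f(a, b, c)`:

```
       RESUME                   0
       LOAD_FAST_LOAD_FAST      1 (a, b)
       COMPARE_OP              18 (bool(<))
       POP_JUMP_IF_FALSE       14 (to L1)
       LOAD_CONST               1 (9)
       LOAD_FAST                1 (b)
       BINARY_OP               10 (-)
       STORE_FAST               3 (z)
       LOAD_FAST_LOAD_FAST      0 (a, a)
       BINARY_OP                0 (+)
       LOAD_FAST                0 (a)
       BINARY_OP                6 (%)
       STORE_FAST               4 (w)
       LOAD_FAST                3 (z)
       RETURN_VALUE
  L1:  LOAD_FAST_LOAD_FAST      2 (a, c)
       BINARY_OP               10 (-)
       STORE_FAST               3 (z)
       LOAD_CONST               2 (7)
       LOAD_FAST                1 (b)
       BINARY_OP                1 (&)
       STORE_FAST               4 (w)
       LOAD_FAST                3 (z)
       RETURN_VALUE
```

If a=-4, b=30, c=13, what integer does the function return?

-21

LOAD_FAST_LOAD_FAST a,b → push -4,30. Stack: [-4, 30]
COMPARE_OP bool(<) → -4 vs 30 = True. Stack: [True]
POP_JUMP_IF_FALSE → pop True; no jump. Stack: []
LOAD_CONST → push 9. Stack: [9]
LOAD_FAST b → push 30. Stack: [9, 30]
BINARY_OP - → 9 - 30 = -21. Stack: [-21]
STORE_FAST z → z=-21. Stack: []
LOAD_FAST_LOAD_FAST a,a → push -4,-4. Stack: [-4, -4]
BINARY_OP + → -4 + -4 = -8. Stack: [-8]
LOAD_FAST a → push -4. Stack: [-8, -4]
BINARY_OP % → -8 % -4 = 0. Stack: [0]
STORE_FAST w → w=0. Stack: []
LOAD_FAST z → push -21. Stack: [-21]
RETURN_VALUE → return -21.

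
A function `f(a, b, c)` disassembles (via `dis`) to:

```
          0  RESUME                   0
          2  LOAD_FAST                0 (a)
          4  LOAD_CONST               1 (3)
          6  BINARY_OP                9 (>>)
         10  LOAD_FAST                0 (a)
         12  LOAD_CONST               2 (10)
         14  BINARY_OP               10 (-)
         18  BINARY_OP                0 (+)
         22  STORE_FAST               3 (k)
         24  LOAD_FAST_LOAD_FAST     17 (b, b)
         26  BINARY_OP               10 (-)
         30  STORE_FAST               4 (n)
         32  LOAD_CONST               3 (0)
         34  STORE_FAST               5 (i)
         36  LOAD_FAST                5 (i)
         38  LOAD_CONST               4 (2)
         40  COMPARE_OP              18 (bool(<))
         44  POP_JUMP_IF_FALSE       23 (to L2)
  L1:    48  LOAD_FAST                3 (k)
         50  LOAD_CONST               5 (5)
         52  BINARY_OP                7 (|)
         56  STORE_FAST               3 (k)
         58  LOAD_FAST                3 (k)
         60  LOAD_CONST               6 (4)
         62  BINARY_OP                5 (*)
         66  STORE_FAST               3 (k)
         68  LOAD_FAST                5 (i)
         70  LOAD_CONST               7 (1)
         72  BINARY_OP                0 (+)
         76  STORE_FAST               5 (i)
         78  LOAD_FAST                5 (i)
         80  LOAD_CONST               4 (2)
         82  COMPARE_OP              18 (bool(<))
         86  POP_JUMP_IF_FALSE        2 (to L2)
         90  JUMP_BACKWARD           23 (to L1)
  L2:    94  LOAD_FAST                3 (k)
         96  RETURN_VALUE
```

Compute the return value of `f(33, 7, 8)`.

LOAD_FAST a → push 33. Stack: [33]
LOAD_CONST → push 3. Stack: [33, 3]
BINARY_OP >> → 33 >> 3 = 4. Stack: [4]
LOAD_FAST a → push 33. Stack: [4, 33]
LOAD_CONST → push 10. Stack: [4, 33, 10]
BINARY_OP - → 33 - 10 = 23. Stack: [4, 23]
BINARY_OP + → 4 + 23 = 27. Stack: [27]
STORE_FAST k → k=27. Stack: []
LOAD_FAST_LOAD_FAST b,b → push 7,7. Stack: [7, 7]
BINARY_OP - → 7 - 7 = 0. Stack: [0]
STORE_FAST n → n=0. Stack: []
LOAD_CONST → push 0. Stack: [0]
STORE_FAST i → i=0. Stack: []
LOAD_FAST i → push 0. Stack: [0]
LOAD_CONST → push 2. Stack: [0, 2]
COMPARE_OP bool(<) → 0 vs 2 = True. Stack: [True]
POP_JUMP_IF_FALSE → pop True; no jump. Stack: []
LOAD_FAST k → push 27. Stack: [27]
LOAD_CONST → push 5. Stack: [27, 5]
BINARY_OP | → 27 | 5 = 31. Stack: [31]
STORE_FAST k → k=31. Stack: []
LOAD_FAST k → push 31. Stack: [31]
LOAD_CONST → push 4. Stack: [31, 4]
BINARY_OP * → 31 * 4 = 124. Stack: [124]
STORE_FAST k → k=124. Stack: []
LOAD_FAST i → push 0. Stack: [0]
LOAD_CONST → push 1. Stack: [0, 1]
BINARY_OP + → 0 + 1 = 1. Stack: [1]
STORE_FAST i → i=1. Stack: []
LOAD_FAST i → push 1. Stack: [1]
LOAD_CONST → push 2. Stack: [1, 2]
COMPARE_OP bool(<) → 1 vs 2 = True. Stack: [True]
POP_JUMP_IF_FALSE → pop True; no jump. Stack: []
LOAD_FAST k → push 124. Stack: [124]
LOAD_CONST → push 5. Stack: [124, 5]
BINARY_OP | → 124 | 5 = 125. Stack: [125]
STORE_FAST k → k=125. Stack: []
LOAD_FAST k → push 125. Stack: [125]
LOAD_CONST → push 4. Stack: [125, 4]
BINARY_OP * → 125 * 4 = 500. Stack: [500]
STORE_FAST k → k=500. Stack: []
LOAD_FAST i → push 1. Stack: [1]
LOAD_CONST → push 1. Stack: [1, 1]
BINARY_OP + → 1 + 1 = 2. Stack: [2]
STORE_FAST i → i=2. Stack: []
LOAD_FAST i → push 2. Stack: [2]
LOAD_CONST → push 2. Stack: [2, 2]
COMPARE_OP bool(<) → 2 vs 2 = False. Stack: [False]
POP_JUMP_IF_FALSE → pop False; jump. Stack: []
LOAD_FAST k → push 500. Stack: [500]
RETURN_VALUE → return 500.

500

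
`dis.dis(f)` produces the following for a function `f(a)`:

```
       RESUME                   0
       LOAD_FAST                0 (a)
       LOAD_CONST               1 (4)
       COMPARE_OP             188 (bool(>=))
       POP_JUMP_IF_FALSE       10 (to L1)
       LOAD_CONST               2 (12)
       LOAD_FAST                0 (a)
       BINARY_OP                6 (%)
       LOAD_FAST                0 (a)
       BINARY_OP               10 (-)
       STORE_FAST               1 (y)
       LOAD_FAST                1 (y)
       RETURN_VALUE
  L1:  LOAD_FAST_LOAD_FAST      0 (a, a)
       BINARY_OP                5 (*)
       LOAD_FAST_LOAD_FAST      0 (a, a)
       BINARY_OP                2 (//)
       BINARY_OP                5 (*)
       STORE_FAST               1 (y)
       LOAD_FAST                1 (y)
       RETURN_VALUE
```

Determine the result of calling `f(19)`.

-7

LOAD_FAST a → push 19. Stack: [19]
LOAD_CONST → push 4. Stack: [19, 4]
COMPARE_OP bool(>=) → 19 vs 4 = True. Stack: [True]
POP_JUMP_IF_FALSE → pop True; no jump. Stack: []
LOAD_CONST → push 12. Stack: [12]
LOAD_FAST a → push 19. Stack: [12, 19]
BINARY_OP % → 12 % 19 = 12. Stack: [12]
LOAD_FAST a → push 19. Stack: [12, 19]
BINARY_OP - → 12 - 19 = -7. Stack: [-7]
STORE_FAST y → y=-7. Stack: []
LOAD_FAST y → push -7. Stack: [-7]
RETURN_VALUE → return -7.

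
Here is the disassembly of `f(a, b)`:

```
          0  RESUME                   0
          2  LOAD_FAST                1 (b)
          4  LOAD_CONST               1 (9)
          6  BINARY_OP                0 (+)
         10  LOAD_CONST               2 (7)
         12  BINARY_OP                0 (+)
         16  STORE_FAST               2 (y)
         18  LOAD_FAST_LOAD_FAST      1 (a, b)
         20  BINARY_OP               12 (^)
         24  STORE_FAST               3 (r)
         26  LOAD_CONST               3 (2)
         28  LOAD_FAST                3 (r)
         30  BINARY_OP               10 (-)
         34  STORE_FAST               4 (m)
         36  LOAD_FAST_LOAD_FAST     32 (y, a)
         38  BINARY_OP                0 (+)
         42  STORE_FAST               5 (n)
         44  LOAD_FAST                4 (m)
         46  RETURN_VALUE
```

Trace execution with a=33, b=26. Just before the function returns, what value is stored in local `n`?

LOAD_FAST b → push 26. Stack: [26]
LOAD_CONST → push 9. Stack: [26, 9]
BINARY_OP + → 26 + 9 = 35. Stack: [35]
LOAD_CONST → push 7. Stack: [35, 7]
BINARY_OP + → 35 + 7 = 42. Stack: [42]
STORE_FAST y → y=42. Stack: []
LOAD_FAST_LOAD_FAST a,b → push 33,26. Stack: [33, 26]
BINARY_OP ^ → 33 ^ 26 = 59. Stack: [59]
STORE_FAST r → r=59. Stack: []
LOAD_CONST → push 2. Stack: [2]
LOAD_FAST r → push 59. Stack: [2, 59]
BINARY_OP - → 2 - 59 = -57. Stack: [-57]
STORE_FAST m → m=-57. Stack: []
LOAD_FAST_LOAD_FAST y,a → push 42,33. Stack: [42, 33]
BINARY_OP + → 42 + 33 = 75. Stack: [75]
STORE_FAST n → n=75. Stack: []
LOAD_FAST m → push -57. Stack: [-57]
RETURN_VALUE → return -57.

75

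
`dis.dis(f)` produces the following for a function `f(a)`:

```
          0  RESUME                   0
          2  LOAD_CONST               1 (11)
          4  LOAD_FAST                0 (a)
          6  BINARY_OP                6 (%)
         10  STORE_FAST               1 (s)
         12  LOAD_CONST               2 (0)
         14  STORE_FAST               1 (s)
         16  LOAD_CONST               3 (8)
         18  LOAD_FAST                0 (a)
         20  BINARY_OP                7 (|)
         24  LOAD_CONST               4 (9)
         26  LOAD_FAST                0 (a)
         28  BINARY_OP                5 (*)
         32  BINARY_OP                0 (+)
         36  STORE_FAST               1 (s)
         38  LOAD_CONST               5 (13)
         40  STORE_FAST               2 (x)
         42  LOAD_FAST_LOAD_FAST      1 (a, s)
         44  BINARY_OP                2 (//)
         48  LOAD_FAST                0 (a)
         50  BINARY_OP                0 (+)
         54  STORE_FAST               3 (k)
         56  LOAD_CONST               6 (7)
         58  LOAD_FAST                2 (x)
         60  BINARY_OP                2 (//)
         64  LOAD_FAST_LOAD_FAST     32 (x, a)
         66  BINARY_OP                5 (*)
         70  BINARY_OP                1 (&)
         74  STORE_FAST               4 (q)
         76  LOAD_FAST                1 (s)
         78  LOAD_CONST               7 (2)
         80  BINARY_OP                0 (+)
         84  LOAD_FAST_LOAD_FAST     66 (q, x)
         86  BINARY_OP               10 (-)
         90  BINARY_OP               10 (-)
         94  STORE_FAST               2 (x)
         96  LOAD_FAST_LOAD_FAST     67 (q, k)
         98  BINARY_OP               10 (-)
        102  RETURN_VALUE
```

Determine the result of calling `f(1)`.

LOAD_CONST → push 11. Stack: [11]
LOAD_FAST a → push 1. Stack: [11, 1]
BINARY_OP % → 11 % 1 = 0. Stack: [0]
STORE_FAST s → s=0. Stack: []
LOAD_CONST → push 0. Stack: [0]
STORE_FAST s → s=0. Stack: []
LOAD_CONST → push 8. Stack: [8]
LOAD_FAST a → push 1. Stack: [8, 1]
BINARY_OP | → 8 | 1 = 9. Stack: [9]
LOAD_CONST → push 9. Stack: [9, 9]
LOAD_FAST a → push 1. Stack: [9, 9, 1]
BINARY_OP * → 9 * 1 = 9. Stack: [9, 9]
BINARY_OP + → 9 + 9 = 18. Stack: [18]
STORE_FAST s → s=18. Stack: []
LOAD_CONST → push 13. Stack: [13]
STORE_FAST x → x=13. Stack: []
LOAD_FAST_LOAD_FAST a,s → push 1,18. Stack: [1, 18]
BINARY_OP // → 1 // 18 = 0. Stack: [0]
LOAD_FAST a → push 1. Stack: [0, 1]
BINARY_OP + → 0 + 1 = 1. Stack: [1]
STORE_FAST k → k=1. Stack: []
LOAD_CONST → push 7. Stack: [7]
LOAD_FAST x → push 13. Stack: [7, 13]
BINARY_OP // → 7 // 13 = 0. Stack: [0]
LOAD_FAST_LOAD_FAST x,a → push 13,1. Stack: [0, 13, 1]
BINARY_OP * → 13 * 1 = 13. Stack: [0, 13]
BINARY_OP & → 0 & 13 = 0. Stack: [0]
STORE_FAST q → q=0. Stack: []
LOAD_FAST s → push 18. Stack: [18]
LOAD_CONST → push 2. Stack: [18, 2]
BINARY_OP + → 18 + 2 = 20. Stack: [20]
LOAD_FAST_LOAD_FAST q,x → push 0,13. Stack: [20, 0, 13]
BINARY_OP - → 0 - 13 = -13. Stack: [20, -13]
BINARY_OP - → 20 - -13 = 33. Stack: [33]
STORE_FAST x → x=33. Stack: []
LOAD_FAST_LOAD_FAST q,k → push 0,1. Stack: [0, 1]
BINARY_OP - → 0 - 1 = -1. Stack: [-1]
RETURN_VALUE → return -1.

-1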